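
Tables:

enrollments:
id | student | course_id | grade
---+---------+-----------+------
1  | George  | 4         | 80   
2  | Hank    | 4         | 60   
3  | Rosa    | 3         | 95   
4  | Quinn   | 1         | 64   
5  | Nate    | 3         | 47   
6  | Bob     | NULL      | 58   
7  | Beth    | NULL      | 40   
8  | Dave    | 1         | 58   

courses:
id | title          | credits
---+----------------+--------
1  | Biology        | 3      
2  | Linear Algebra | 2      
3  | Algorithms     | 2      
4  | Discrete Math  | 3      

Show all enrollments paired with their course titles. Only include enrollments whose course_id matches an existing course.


INNER JOIN keeps only enrollments rows whose course_id matches an id in courses. Walk through each enrollment:
  - enrollment 1 (George): course_id=4 -> matches Discrete Math
  - enrollment 2 (Hank): course_id=4 -> matches Discrete Math
  - enrollment 3 (Rosa): course_id=3 -> matches Algorithms
  - enrollment 4 (Quinn): course_id=1 -> matches Biology
  - enrollment 5 (Nate): course_id=3 -> matches Algorithms
  - enrollment 6 (Bob): course_id=NULL, no match -> dropped
  - enrollment 7 (Beth): course_id=NULL, no match -> dropped
  - enrollment 8 (Dave): course_id=1 -> matches Biology
So 2 of 8 rows are dropped.

SQL:
SELECT a.student, b.title AS course
FROM enrollments a
INNER JOIN courses b ON a.course_id = b.id

Result:
student | course       
--------+--------------
George  | Discrete Math
Hank    | Discrete Math
Rosa    | Algorithms   
Quinn   | Biology      
Nate    | Algorithms   
Dave    | Biology      


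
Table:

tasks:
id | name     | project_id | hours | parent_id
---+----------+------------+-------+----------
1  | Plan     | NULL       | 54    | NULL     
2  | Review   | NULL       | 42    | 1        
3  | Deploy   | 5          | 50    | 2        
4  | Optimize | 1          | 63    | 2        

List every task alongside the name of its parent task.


This is a self-join: tasks is joined to a second copy of itself, matching each row's parent_id to another row's id. Use LEFT JOIN so rows with parent_id=NULL are kept.
  - task 1 (Plan): parent_id=NULL -> NULL
  - task 2 (Review): parent_id=1 -> Plan
  - task 3 (Deploy): parent_id=2 -> Review
  - task 4 (Optimize): parent_id=2 -> Review

SQL:
SELECT a.name AS item, b.name AS parent
FROM tasks a
LEFT JOIN tasks b ON a.parent_id = b.id

Result:
item     | parent
---------+-------
Plan     | NULL  
Review   | Plan  
Deploy   | Review
Optimize | Review


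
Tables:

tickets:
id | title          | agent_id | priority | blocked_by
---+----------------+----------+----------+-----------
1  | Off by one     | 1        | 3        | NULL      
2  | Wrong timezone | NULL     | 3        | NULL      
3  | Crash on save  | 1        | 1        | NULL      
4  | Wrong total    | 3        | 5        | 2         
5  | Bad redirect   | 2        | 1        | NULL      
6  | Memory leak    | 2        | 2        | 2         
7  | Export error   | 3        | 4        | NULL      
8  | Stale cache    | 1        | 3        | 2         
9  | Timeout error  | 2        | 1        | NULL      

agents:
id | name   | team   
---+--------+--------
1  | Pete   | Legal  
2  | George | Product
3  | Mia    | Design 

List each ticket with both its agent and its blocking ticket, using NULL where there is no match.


Two LEFT JOINs from the same base table tickets: one to agents via agent_id, one to tickets itself via blocked_by. Both are LEFT so every ticket is preserved.
Match against agents:
  - ticket 1 (Off by one): agent_id=1 -> matches Pete
  - ticket 2 (Wrong timezone): agent_id=NULL, no match -> kept with NULL
  - ticket 3 (Crash on save): agent_id=1 -> matches Pete
  - ticket 4 (Wrong total): agent_id=3 -> matches Mia
  - ticket 5 (Bad redirect): agent_id=2 -> matches George
  - ticket 6 (Memory leak): agent_id=2 -> matches George
  - ticket 7 (Export error): agent_id=3 -> matches Mia
  - ticket 8 (Stale cache): agent_id=1 -> matches Pete
  - ticket 9 (Timeout error): agent_id=2 -> matches George
Match against tickets (self):
  - ticket 1 (Off by one): blocked_by=NULL -> NULL
  - ticket 2 (Wrong timezone): blocked_by=NULL -> NULL
  - ticket 3 (Crash on save): blocked_by=NULL -> NULL
  - ticket 4 (Wrong total): blocked_by=2 -> Wrong timezone
  - ticket 5 (Bad redirect): blocked_by=NULL -> NULL
  - ticket 6 (Memory leak): blocked_by=2 -> Wrong timezone
  - ticket 7 (Export error): blocked_by=NULL -> NULL
  - ticket 8 (Stale cache): blocked_by=2 -> Wrong timezone
  - ticket 9 (Timeout error): blocked_by=NULL -> NULL

SQL:
SELECT a.title, b.name AS agent, c.title AS blocked_by
FROM tickets a
LEFT JOIN agents b ON a.agent_id = b.id
LEFT JOIN tickets c ON a.blocked_by = c.id

Result:
title          | agent  | blocked_by    
---------------+--------+---------------
Off by one     | Pete   | NULL          
Wrong timezone | NULL   | NULL          
Crash on save  | Pete   | NULL          
Wrong total    | Mia    | Wrong timezone
Bad redirect   | George | NULL          
Memory leak    | George | Wrong timezone
Export error   | Mia    | NULL          
Stale cache    | Pete   | Wrong timezone
Timeout error  | George | NULL          


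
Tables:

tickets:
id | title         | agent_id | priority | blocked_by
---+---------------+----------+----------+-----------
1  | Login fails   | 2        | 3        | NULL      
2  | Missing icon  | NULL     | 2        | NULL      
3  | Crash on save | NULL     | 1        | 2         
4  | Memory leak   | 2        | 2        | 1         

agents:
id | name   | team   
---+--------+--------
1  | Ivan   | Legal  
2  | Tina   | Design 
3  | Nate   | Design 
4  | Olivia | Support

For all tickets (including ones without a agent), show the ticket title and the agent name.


LEFT JOIN keeps every row from tickets (the left table); where agent_id has no match in agents, the agent columns become NULL. Walk through each ticket:
  - ticket 1 (Login fails): agent_id=2 -> matches Tina
  - ticket 2 (Missing icon): agent_id=NULL, no match -> kept with NULL
  - ticket 3 (Crash on save): agent_id=NULL, no match -> kept with NULL
  - ticket 4 (Memory leak): agent_id=2 -> matches Tina
All 4 rows appear; 2 have NULL agent.

SQL:
SELECT a.title, b.name AS agent
FROM tickets a
LEFT JOIN agents b ON a.agent_id = b.id

Result:
title         | agent
--------------+------
Login fails   | Tina 
Missing icon  | NULL 
Crash on save | NULL 
Memory leak   | Tina 


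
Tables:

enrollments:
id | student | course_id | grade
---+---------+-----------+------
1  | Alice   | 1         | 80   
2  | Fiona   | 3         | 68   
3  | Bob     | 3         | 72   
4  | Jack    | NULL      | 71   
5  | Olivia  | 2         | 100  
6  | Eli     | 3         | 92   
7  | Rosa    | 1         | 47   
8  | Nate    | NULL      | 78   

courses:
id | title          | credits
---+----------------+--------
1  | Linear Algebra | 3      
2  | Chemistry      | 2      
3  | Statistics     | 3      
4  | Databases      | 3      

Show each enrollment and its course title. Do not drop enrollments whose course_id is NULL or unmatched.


LEFT JOIN keeps every row from enrollments (the left table); where course_id has no match in courses, the course columns become NULL. Walk through each enrollment:
  - enrollment 1 (Alice): course_id=1 -> matches Linear Algebra
  - enrollment 2 (Fiona): course_id=3 -> matches Statistics
  - enrollment 3 (Bob): course_id=3 -> matches Statistics
  - enrollment 4 (Jack): course_id=NULL, no match -> kept with NULL
  - enrollment 5 (Olivia): course_id=2 -> matches Chemistry
  - enrollment 6 (Eli): course_id=3 -> matches Statistics
  - enrollment 7 (Rosa): course_id=1 -> matches Linear Algebra
  - enrollment 8 (Nate): course_id=NULL, no match -> kept with NULL
All 8 rows appear; 2 have NULL course.

SQL:
SELECT a.student, b.title AS course
FROM enrollments a
LEFT JOIN courses b ON a.course_id = b.id

Result:
student | course        
--------+---------------
Alice   | Linear Algebra
Fiona   | Statistics    
Bob     | Statistics    
Jack    | NULL          
Olivia  | Chemistry     
Eli     | Statistics    
Rosa    | Linear Algebra
Nate    | NULL          


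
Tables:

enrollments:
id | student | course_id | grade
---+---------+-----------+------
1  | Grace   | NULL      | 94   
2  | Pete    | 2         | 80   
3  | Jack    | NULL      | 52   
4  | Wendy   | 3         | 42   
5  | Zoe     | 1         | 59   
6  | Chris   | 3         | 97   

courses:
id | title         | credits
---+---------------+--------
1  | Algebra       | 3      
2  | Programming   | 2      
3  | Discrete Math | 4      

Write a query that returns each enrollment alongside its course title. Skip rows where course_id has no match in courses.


INNER JOIN keeps only enrollments rows whose course_id matches an id in courses. Walk through each enrollment:
  - enrollment 1 (Grace): course_id=NULL, no match -> dropped
  - enrollment 2 (Pete): course_id=2 -> matches Programming
  - enrollment 3 (Jack): course_id=NULL, no match -> dropped
  - enrollment 4 (Wendy): course_id=3 -> matches Discrete Math
  - enrollment 5 (Zoe): course_id=1 -> matches Algebra
  - enrollment 6 (Chris): course_id=3 -> matches Discrete Math
So 2 of 6 rows are dropped.

SQL:
SELECT a.student, b.title AS course
FROM enrollments a
INNER JOIN courses b ON a.course_id = b.id

Result:
student | course       
--------+--------------
Pete    | Programming  
Wendy   | Discrete Math
Zoe     | Algebra      
Chris   | Discrete Math


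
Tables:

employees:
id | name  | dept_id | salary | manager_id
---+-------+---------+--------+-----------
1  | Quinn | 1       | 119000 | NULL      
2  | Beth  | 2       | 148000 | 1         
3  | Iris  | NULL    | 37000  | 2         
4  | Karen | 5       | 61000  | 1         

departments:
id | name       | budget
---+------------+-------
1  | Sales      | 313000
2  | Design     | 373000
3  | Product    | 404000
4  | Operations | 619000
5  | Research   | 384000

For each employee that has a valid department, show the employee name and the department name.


INNER JOIN keeps only employees rows whose dept_id matches an id in departments. Walk through each employee:
  - employee 1 (Quinn): dept_id=1 -> matches Sales
  - employee 2 (Beth): dept_id=2 -> matches Design
  - employee 3 (Iris): dept_id=NULL, no match -> dropped
  - employee 4 (Karen): dept_id=5 -> matches Research
So 1 of 4 rows is dropped.

SQL:
SELECT a.name, b.name AS department
FROM employees a
INNER JOIN departments b ON a.dept_id = b.id

Result:
name  | department
------+-----------
Quinn | Sales     
Beth  | Design    
Karen | Research  


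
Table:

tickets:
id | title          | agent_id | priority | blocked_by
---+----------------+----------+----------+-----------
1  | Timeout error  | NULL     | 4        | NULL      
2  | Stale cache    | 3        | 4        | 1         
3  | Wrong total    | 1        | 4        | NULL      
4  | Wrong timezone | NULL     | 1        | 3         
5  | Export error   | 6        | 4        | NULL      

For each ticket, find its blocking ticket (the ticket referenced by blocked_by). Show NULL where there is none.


This is a self-join: tickets is joined to a second copy of itself, matching each row's blocked_by to another row's id. Use LEFT JOIN so rows with blocked_by=NULL are kept.
  - ticket 1 (Timeout error): blocked_by=NULL -> NULL
  - ticket 2 (Stale cache): blocked_by=1 -> Timeout error
  - ticket 3 (Wrong total): blocked_by=NULL -> NULL
  - ticket 4 (Wrong timezone): blocked_by=3 -> Wrong total
  - ticket 5 (Export error): blocked_by=NULL -> NULL

SQL:
SELECT a.title AS item, b.title AS blocked_by
FROM tickets a
LEFT JOIN tickets b ON a.blocked_by = b.id

Result:
item           | blocked_by   
---------------+--------------
Timeout error  | NULL         
Stale cache    | Timeout error
Wrong total    | NULL         
Wrong timezone | Wrong total  
Export error   | NULL         


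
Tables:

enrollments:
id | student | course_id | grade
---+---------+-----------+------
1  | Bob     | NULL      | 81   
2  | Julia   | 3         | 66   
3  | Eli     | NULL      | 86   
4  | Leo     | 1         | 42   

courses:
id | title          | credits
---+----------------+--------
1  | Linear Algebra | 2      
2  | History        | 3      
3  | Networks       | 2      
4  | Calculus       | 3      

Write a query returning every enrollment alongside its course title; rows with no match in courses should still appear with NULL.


LEFT JOIN keeps every row from enrollments (the left table); where course_id has no match in courses, the course columns become NULL. Walk through each enrollment:
  - enrollment 1 (Bob): course_id=NULL, no match -> kept with NULL
  - enrollment 2 (Julia): course_id=3 -> matches Networks
  - enrollment 3 (Eli): course_id=NULL, no match -> kept with NULL
  - enrollment 4 (Leo): course_id=1 -> matches Linear Algebra
All 4 rows appear; 2 have NULL course.

SQL:
SELECT a.student, b.title AS course
FROM enrollments a
LEFT JOIN courses b ON a.course_id = b.id

Result:
student | course        
--------+---------------
Bob     | NULL          
Julia   | Networks      
Eli     | NULL          
Leo     | Linear Algebra


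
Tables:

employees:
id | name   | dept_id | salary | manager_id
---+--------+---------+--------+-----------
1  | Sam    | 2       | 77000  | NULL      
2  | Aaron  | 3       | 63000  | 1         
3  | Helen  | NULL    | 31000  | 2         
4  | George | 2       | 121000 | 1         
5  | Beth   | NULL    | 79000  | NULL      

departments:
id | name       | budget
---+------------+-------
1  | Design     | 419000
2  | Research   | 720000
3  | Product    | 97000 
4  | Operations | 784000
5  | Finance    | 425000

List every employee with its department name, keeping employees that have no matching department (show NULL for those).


LEFT JOIN keeps every row from employees (the left table); where dept_id has no match in departments, the department columns become NULL. Walk through each employee:
  - employee 1 (Sam): dept_id=2 -> matches Research
  - employee 2 (Aaron): dept_id=3 -> matches Product
  - employee 3 (Helen): dept_id=NULL, no match -> kept with NULL
  - employee 4 (George): dept_id=2 -> matches Research
  - employee 5 (Beth): dept_id=NULL, no match -> kept with NULL
All 5 rows appear; 2 have NULL department.

SQL:
SELECT a.name, b.name AS department
FROM employees a
LEFT JOIN departments b ON a.dept_id = b.id

Result:
name   | department
-------+-----------
Sam    | Research  
Aaron  | Product   
Helen  | NULL      
George | Research  
Beth   | NULL      


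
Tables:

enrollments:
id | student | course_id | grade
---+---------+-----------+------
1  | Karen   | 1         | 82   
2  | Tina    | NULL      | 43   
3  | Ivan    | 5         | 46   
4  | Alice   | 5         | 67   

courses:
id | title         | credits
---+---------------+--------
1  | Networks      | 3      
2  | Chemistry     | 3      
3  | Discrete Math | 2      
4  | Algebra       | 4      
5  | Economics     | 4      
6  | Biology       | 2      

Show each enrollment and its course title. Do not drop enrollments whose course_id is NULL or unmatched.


LEFT JOIN keeps every row from enrollments (the left table); where course_id has no match in courses, the course columns become NULL. Walk through each enrollment:
  - enrollment 1 (Karen): course_id=1 -> matches Networks
  - enrollment 2 (Tina): course_id=NULL, no match -> kept with NULL
  - enrollment 3 (Ivan): course_id=5 -> matches Economics
  - enrollment 4 (Alice): course_id=5 -> matches Economics
All 4 rows appear; 1 has NULL course.

SQL:
SELECT a.student, b.title AS course
FROM enrollments a
LEFT JOIN courses b ON a.course_id = b.id

Result:
student | course   
--------+----------
Karen   | Networks 
Tina    | NULL     
Ivan    | Economics
Alice   | Economics


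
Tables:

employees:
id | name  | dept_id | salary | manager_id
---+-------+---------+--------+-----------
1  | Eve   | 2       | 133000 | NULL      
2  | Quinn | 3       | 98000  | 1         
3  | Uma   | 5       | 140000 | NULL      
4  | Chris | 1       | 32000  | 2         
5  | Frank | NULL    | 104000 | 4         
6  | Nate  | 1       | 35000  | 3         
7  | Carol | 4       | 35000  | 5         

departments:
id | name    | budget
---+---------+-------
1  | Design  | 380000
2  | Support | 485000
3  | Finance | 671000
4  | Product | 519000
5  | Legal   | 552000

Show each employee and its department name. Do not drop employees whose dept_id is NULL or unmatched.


LEFT JOIN keeps every row from employees (the left table); where dept_id has no match in departments, the department columns become NULL. Walk through each employee:
  - employee 1 (Eve): dept_id=2 -> matches Support
  - employee 2 (Quinn): dept_id=3 -> matches Finance
  - employee 3 (Uma): dept_id=5 -> matches Legal
  - employee 4 (Chris): dept_id=1 -> matches Design
  - employee 5 (Frank): dept_id=NULL, no match -> kept with NULL
  - employee 6 (Nate): dept_id=1 -> matches Design
  - employee 7 (Carol): dept_id=4 -> matches Product
All 7 rows appear; 1 has NULL department.

SQL:
SELECT a.name, b.name AS department
FROM employees a
LEFT JOIN departments b ON a.dept_id = b.id

Result:
name  | department
------+-----------
Eve   | Support   
Quinn | Finance   
Uma   | Legal     
Chris | Design    
Frank | NULL      
Nate  | Design    
Carol | Product   


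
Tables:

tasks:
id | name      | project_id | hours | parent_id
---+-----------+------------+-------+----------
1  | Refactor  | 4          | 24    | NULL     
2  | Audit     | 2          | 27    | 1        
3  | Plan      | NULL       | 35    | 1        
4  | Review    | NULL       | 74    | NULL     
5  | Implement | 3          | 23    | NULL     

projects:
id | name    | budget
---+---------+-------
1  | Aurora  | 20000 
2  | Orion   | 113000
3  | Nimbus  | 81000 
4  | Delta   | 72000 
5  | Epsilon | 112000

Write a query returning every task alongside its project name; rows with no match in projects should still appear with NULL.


LEFT JOIN keeps every row from tasks (the left table); where project_id has no match in projects, the project columns become NULL. Walk through each task:
  - task 1 (Refactor): project_id=4 -> matches Delta
  - task 2 (Audit): project_id=2 -> matches Orion
  - task 3 (Plan): project_id=NULL, no match -> kept with NULL
  - task 4 (Review): project_id=NULL, no match -> kept with NULL
  - task 5 (Implement): project_id=3 -> matches Nimbus
All 5 rows appear; 2 have NULL project.

SQL:
SELECT a.name, b.name AS project
FROM tasks a
LEFT JOIN projects b ON a.project_id = b.id

Result:
name      | project
----------+--------
Refactor  | Delta  
Audit     | Orion  
Plan      | NULL   
Review    | NULL   
Implement | Nimbus 


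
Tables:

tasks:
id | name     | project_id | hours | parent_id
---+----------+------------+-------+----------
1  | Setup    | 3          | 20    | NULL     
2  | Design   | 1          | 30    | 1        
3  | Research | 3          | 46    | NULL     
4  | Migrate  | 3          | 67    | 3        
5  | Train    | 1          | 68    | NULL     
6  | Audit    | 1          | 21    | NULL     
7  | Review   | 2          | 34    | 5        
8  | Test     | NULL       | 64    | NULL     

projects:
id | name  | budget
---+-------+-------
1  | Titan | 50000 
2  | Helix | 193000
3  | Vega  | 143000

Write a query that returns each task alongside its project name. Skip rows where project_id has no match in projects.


INNER JOIN keeps only tasks rows whose project_id matches an id in projects. Walk through each task:
  - task 1 (Setup): project_id=3 -> matches Vega
  - task 2 (Design): project_id=1 -> matches Titan
  - task 3 (Research): project_id=3 -> matches Vega
  - task 4 (Migrate): project_id=3 -> matches Vega
  - task 5 (Train): project_id=1 -> matches Titan
  - task 6 (Audit): project_id=1 -> matches Titan
  - task 7 (Review): project_id=2 -> matches Helix
  - task 8 (Test): project_id=NULL, no match -> dropped
So 1 of 8 rows is dropped.

SQL:
SELECT a.name, b.name AS project
FROM tasks a
INNER JOIN projects b ON a.project_id = b.id

Result:
name     | project
---------+--------
Setup    | Vega   
Design   | Titan  
Research | Vega   
Migrate  | Vega   
Train    | Titan  
Audit    | Titan  
Review   | Helix  


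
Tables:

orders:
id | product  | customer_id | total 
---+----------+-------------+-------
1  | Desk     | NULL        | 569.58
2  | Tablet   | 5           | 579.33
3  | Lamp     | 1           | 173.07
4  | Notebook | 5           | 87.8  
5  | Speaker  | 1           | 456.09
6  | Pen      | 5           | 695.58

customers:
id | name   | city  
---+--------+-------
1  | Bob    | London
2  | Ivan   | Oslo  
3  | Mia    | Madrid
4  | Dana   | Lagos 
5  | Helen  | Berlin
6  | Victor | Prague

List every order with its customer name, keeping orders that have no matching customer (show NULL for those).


LEFT JOIN keeps every row from orders (the left table); where customer_id has no match in customers, the customer columns become NULL. Walk through each order:
  - order 1 (Desk): customer_id=NULL, no match -> kept with NULL
  - order 2 (Tablet): customer_id=5 -> matches Helen
  - order 3 (Lamp): customer_id=1 -> matches Bob
  - order 4 (Notebook): customer_id=5 -> matches Helen
  - order 5 (Speaker): customer_id=1 -> matches Bob
  - order 6 (Pen): customer_id=5 -> matches Helen
All 6 rows appear; 1 has NULL customer.

SQL:
SELECT a.product, b.name AS customer
FROM orders a
LEFT JOIN customers b ON a.customer_id = b.id

Result:
product  | customer
---------+---------
Desk     | NULL    
Tablet   | Helen   
Lamp     | Bob     
Notebook | Helen   
Speaker  | Bob     
Pen      | Helen   


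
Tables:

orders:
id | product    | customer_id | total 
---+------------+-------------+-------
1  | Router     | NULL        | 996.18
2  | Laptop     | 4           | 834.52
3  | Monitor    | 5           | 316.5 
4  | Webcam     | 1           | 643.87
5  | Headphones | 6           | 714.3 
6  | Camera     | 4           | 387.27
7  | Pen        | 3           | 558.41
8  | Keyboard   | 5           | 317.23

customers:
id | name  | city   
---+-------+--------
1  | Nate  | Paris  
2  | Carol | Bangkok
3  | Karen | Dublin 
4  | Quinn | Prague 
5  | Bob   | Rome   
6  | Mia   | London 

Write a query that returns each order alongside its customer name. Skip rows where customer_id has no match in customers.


INNER JOIN keeps only orders rows whose customer_id matches an id in customers. Walk through each order:
  - order 1 (Router): customer_id=NULL, no match -> dropped
  - order 2 (Laptop): customer_id=4 -> matches Quinn
  - order 3 (Monitor): customer_id=5 -> matches Bob
  - order 4 (Webcam): customer_id=1 -> matches Nate
  - order 5 (Headphones): customer_id=6 -> matches Mia
  - order 6 (Camera): customer_id=4 -> matches Quinn
  - order 7 (Pen): customer_id=3 -> matches Karen
  - order 8 (Keyboard): customer_id=5 -> matches Bob
So 1 of 8 rows is dropped.

SQL:
SELECT a.product, b.name AS customer
FROM orders a
INNER JOIN customers b ON a.customer_id = b.id

Result:
product    | customer
-----------+---------
Laptop     | Quinn   
Monitor    | Bob     
Webcam     | Nate    
Headphones | Mia     
Camera     | Quinn   
Pen        | Karen   
Keyboard   | Bob     


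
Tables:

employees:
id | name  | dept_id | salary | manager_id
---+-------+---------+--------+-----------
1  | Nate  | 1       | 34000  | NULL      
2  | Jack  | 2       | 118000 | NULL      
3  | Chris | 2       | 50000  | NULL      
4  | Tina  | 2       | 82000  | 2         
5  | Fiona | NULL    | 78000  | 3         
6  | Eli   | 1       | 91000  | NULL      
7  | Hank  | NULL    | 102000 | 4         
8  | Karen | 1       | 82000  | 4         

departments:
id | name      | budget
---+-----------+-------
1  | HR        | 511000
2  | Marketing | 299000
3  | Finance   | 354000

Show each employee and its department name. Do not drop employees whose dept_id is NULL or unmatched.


LEFT JOIN keeps every row from employees (the left table); where dept_id has no match in departments, the department columns become NULL. Walk through each employee:
  - employee 1 (Nate): dept_id=1 -> matches HR
  - employee 2 (Jack): dept_id=2 -> matches Marketing
  - employee 3 (Chris): dept_id=2 -> matches Marketing
  - employee 4 (Tina): dept_id=2 -> matches Marketing
  - employee 5 (Fiona): dept_id=NULL, no match -> kept with NULL
  - employee 6 (Eli): dept_id=1 -> matches HR
  - employee 7 (Hank): dept_id=NULL, no match -> kept with NULL
  - employee 8 (Karen): dept_id=1 -> matches HR
All 8 rows appear; 2 have NULL department.

SQL:
SELECT a.name, b.name AS department
FROM employees a
LEFT JOIN departments b ON a.dept_id = b.id

Result:
name  | department
------+-----------
Nate  | HR        
Jack  | Marketing 
Chris | Marketing 
Tina  | Marketing 
Fiona | NULL      
Eli   | HR        
Hank  | NULL      
Karen | HR        


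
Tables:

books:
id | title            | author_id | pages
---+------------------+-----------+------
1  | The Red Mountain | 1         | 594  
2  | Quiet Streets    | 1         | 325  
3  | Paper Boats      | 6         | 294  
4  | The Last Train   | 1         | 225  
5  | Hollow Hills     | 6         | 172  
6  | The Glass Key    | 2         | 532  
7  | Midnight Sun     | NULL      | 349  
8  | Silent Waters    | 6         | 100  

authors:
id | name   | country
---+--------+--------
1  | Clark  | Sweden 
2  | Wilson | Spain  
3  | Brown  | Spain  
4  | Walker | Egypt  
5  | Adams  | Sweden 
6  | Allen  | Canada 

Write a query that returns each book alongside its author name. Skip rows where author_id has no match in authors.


INNER JOIN keeps only books rows whose author_id matches an id in authors. Walk through each book:
  - book 1 (The Red Mountain): author_id=1 -> matches Clark
  - book 2 (Quiet Streets): author_id=1 -> matches Clark
  - book 3 (Paper Boats): author_id=6 -> matches Allen
  - book 4 (The Last Train): author_id=1 -> matches Clark
  - book 5 (Hollow Hills): author_id=6 -> matches Allen
  - book 6 (The Glass Key): author_id=2 -> matches Wilson
  - book 7 (Midnight Sun): author_id=NULL, no match -> dropped
  - book 8 (Silent Waters): author_id=6 -> matches Allen
So 1 of 8 rows is dropped.

SQL:
SELECT a.title, b.name AS author
FROM books a
INNER JOIN authors b ON a.author_id = b.id

Result:
title            | author
-----------------+-------
The Red Mountain | Clark 
Quiet Streets    | Clark 
Paper Boats      | Allen 
The Last Train   | Clark 
Hollow Hills     | Allen 
The Glass Key    | Wilson
Silent Waters    | Allen 


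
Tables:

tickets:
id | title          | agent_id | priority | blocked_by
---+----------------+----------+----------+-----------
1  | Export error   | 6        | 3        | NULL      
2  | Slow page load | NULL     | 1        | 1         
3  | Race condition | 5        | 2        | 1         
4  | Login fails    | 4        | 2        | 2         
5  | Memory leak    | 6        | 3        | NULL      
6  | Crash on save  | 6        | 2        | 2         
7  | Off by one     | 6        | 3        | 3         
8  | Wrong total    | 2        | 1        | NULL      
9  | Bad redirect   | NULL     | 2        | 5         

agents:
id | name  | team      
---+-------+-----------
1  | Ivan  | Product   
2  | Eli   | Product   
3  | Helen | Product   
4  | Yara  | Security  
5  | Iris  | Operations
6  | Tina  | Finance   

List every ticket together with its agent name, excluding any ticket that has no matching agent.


INNER JOIN keeps only tickets rows whose agent_id matches an id in agents. Walk through each ticket:
  - ticket 1 (Export error): agent_id=6 -> matches Tina
  - ticket 2 (Slow page load): agent_id=NULL, no match -> dropped
  - ticket 3 (Race condition): agent_id=5 -> matches Iris
  - ticket 4 (Login fails): agent_id=4 -> matches Yara
  - ticket 5 (Memory leak): agent_id=6 -> matches Tina
  - ticket 6 (Crash on save): agent_id=6 -> matches Tina
  - ticket 7 (Off by one): agent_id=6 -> matches Tina
  - ticket 8 (Wrong total): agent_id=2 -> matches Eli
  - ticket 9 (Bad redirect): agent_id=NULL, no match -> dropped
So 2 of 9 rows are dropped.

SQL:
SELECT a.title, b.name AS agent
FROM tickets a
INNER JOIN agents b ON a.agent_id = b.id

Result:
title          | agent
---------------+------
Export error   | Tina 
Race condition | Iris 
Login fails    | Yara 
Memory leak    | Tina 
Crash on save  | Tina 
Off by one     | Tina 
Wrong total    | Eli  


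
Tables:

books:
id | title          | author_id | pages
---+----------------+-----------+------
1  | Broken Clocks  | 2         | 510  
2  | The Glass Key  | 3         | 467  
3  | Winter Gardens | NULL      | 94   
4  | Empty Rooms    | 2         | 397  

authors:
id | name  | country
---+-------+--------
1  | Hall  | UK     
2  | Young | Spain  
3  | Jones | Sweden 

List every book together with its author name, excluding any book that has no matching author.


INNER JOIN keeps only books rows whose author_id matches an id in authors. Walk through each book:
  - book 1 (Broken Clocks): author_id=2 -> matches Young
  - book 2 (The Glass Key): author_id=3 -> matches Jones
  - book 3 (Winter Gardens): author_id=NULL, no match -> dropped
  - book 4 (Empty Rooms): author_id=2 -> matches Young
So 1 of 4 rows is dropped.

SQL:
SELECT a.title, b.name AS author
FROM books a
INNER JOIN authors b ON a.author_id = b.id

Result:
title         | author
--------------+-------
Broken Clocks | Young 
The Glass Key | Jones 
Empty Rooms   | Young 


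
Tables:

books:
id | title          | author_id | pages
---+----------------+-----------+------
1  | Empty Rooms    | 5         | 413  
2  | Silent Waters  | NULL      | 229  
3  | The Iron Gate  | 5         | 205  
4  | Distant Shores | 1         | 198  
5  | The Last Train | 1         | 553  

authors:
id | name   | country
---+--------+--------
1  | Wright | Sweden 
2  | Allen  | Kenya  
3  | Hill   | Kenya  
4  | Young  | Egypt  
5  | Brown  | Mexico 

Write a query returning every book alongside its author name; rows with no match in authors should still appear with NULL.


LEFT JOIN keeps every row from books (the left table); where author_id has no match in authors, the author columns become NULL. Walk through each book:
  - book 1 (Empty Rooms): author_id=5 -> matches Brown
  - book 2 (Silent Waters): author_id=NULL, no match -> kept with NULL
  - book 3 (The Iron Gate): author_id=5 -> matches Brown
  - book 4 (Distant Shores): author_id=1 -> matches Wright
  - book 5 (The Last Train): author_id=1 -> matches Wright
All 5 rows appear; 1 has NULL author.

SQL:
SELECT a.title, b.name AS author
FROM books a
LEFT JOIN authors b ON a.author_id = b.id

Result:
title          | author
---------------+-------
Empty Rooms    | Brown 
Silent Waters  | NULL  
The Iron Gate  | Brown 
Distant Shores | Wright
The Last Train | Wright


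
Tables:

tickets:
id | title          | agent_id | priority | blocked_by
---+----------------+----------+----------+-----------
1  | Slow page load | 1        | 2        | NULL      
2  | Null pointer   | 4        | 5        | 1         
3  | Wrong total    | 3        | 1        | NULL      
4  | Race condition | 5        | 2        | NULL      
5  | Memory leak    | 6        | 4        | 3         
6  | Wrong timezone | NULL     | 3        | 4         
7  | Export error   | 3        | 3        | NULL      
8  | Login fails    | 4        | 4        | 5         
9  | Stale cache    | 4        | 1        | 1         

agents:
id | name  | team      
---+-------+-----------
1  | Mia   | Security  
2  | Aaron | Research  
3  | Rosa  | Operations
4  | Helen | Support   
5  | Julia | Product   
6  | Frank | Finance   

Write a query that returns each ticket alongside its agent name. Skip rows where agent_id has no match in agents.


INNER JOIN keeps only tickets rows whose agent_id matches an id in agents. Walk through each ticket:
  - ticket 1 (Slow page load): agent_id=1 -> matches Mia
  - ticket 2 (Null pointer): agent_id=4 -> matches Helen
  - ticket 3 (Wrong total): agent_id=3 -> matches Rosa
  - ticket 4 (Race condition): agent_id=5 -> matches Julia
  - ticket 5 (Memory leak): agent_id=6 -> matches Frank
  - ticket 6 (Wrong timezone): agent_id=NULL, no match -> dropped
  - ticket 7 (Export error): agent_id=3 -> matches Rosa
  - ticket 8 (Login fails): agent_id=4 -> matches Helen
  - ticket 9 (Stale cache): agent_id=4 -> matches Helen
So 1 of 9 rows is dropped.

SQL:
SELECT a.title, b.name AS agent
FROM tickets a
INNER JOIN agents b ON a.agent_id = b.id

Result:
title          | agent
---------------+------
Slow page load | Mia  
Null pointer   | Helen
Wrong total    | Rosa 
Race condition | Julia
Memory leak    | Frank
Export error   | Rosa 
Login fails    | Helen
Stale cache    | Helen


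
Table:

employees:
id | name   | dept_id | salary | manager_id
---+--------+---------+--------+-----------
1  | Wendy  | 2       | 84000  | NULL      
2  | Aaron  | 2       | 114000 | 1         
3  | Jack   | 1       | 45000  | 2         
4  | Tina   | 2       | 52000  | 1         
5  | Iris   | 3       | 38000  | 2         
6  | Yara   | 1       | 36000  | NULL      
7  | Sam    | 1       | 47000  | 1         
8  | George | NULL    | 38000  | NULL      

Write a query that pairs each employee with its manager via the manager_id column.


This is a self-join: employees is joined to a second copy of itself, matching each row's manager_id to another row's id. Use LEFT JOIN so rows with manager_id=NULL are kept.
  - employee 1 (Wendy): manager_id=NULL -> NULL
  - employee 2 (Aaron): manager_id=1 -> Wendy
  - employee 3 (Jack): manager_id=2 -> Aaron
  - employee 4 (Tina): manager_id=1 -> Wendy
  - employee 5 (Iris): manager_id=2 -> Aaron
  - employee 6 (Yara): manager_id=NULL -> NULL
  - employee 7 (Sam): manager_id=1 -> Wendy
  - employee 8 (George): manager_id=NULL -> NULL

SQL:
SELECT a.name AS item, b.name AS manager
FROM employees a
LEFT JOIN employees b ON a.manager_id = b.id

Result:
item   | manager
-------+--------
Wendy  | NULL   
Aaron  | Wendy  
Jack   | Aaron  
Tina   | Wendy  
Iris   | Aaron  
Yara   | NULL   
Sam    | Wendy  
George | NULL   


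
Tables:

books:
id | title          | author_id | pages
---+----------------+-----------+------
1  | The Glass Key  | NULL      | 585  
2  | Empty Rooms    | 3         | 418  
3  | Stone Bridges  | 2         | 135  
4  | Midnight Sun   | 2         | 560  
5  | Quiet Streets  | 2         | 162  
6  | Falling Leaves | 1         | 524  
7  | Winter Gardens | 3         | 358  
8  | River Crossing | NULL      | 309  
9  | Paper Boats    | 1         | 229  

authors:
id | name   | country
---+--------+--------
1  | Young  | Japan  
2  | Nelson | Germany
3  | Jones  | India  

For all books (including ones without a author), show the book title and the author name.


LEFT JOIN keeps every row from books (the left table); where author_id has no match in authors, the author columns become NULL. Walk through each book:
  - book 1 (The Glass Key): author_id=NULL, no match -> kept with NULL
  - book 2 (Empty Rooms): author_id=3 -> matches Jones
  - book 3 (Stone Bridges): author_id=2 -> matches Nelson
  - book 4 (Midnight Sun): author_id=2 -> matches Nelson
  - book 5 (Quiet Streets): author_id=2 -> matches Nelson
  - book 6 (Falling Leaves): author_id=1 -> matches Young
  - book 7 (Winter Gardens): author_id=3 -> matches Jones
  - book 8 (River Crossing): author_id=NULL, no match -> kept with NULL
  - book 9 (Paper Boats): author_id=1 -> matches Young
All 9 rows appear; 2 have NULL author.

SQL:
SELECT a.title, b.name AS author
FROM books a
LEFT JOIN authors b ON a.author_id = b.id

Result:
title          | author
---------------+-------
The Glass Key  | NULL  
Empty Rooms    | Jones 
Stone Bridges  | Nelson
Midnight Sun   | Nelson
Quiet Streets  | Nelson
Falling Leaves | Young 
Winter Gardens | Jones 
River Crossing | NULL  
Paper Boats    | Young 


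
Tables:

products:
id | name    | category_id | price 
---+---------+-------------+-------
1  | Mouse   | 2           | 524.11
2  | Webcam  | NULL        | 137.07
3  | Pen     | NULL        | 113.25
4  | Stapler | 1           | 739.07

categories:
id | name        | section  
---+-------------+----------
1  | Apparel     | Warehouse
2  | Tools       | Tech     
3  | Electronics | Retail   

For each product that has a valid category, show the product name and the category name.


INNER JOIN keeps only products rows whose category_id matches an id in categories. Walk through each product:
  - product 1 (Mouse): category_id=2 -> matches Tools
  - product 2 (Webcam): category_id=NULL, no match -> dropped
  - product 3 (Pen): category_id=NULL, no match -> dropped
  - product 4 (Stapler): category_id=1 -> matches Apparel
So 2 of 4 rows are dropped.

SQL:
SELECT a.name, b.name AS category
FROM products a
INNER JOIN categories b ON a.category_id = b.id

Result:
name    | category
--------+---------
Mouse   | Tools   
Stapler | Apparel 


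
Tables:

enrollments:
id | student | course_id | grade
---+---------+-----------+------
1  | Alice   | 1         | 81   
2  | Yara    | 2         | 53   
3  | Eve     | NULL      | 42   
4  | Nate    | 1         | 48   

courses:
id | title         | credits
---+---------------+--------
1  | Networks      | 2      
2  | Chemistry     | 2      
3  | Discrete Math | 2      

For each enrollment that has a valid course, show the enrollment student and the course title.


INNER JOIN keeps only enrollments rows whose course_id matches an id in courses. Walk through each enrollment:
  - enrollment 1 (Alice): course_id=1 -> matches Networks
  - enrollment 2 (Yara): course_id=2 -> matches Chemistry
  - enrollment 3 (Eve): course_id=NULL, no match -> dropped
  - enrollment 4 (Nate): course_id=1 -> matches Networks
So 1 of 4 rows is dropped.

SQL:
SELECT a.student, b.title AS course
FROM enrollments a
INNER JOIN courses b ON a.course_id = b.id

Result:
student | course   
--------+----------
Alice   | Networks 
Yara    | Chemistry
Nate    | Networks 


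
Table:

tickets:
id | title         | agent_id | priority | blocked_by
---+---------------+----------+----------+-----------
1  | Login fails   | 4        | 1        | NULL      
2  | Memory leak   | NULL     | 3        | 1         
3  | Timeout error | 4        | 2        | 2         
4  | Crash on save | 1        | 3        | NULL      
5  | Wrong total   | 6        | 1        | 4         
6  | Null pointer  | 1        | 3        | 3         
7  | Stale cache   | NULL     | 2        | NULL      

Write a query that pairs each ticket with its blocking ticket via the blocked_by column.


This is a self-join: tickets is joined to a second copy of itself, matching each row's blocked_by to another row's id. Use LEFT JOIN so rows with blocked_by=NULL are kept.
  - ticket 1 (Login fails): blocked_by=NULL -> NULL
  - ticket 2 (Memory leak): blocked_by=1 -> Login fails
  - ticket 3 (Timeout error): blocked_by=2 -> Memory leak
  - ticket 4 (Crash on save): blocked_by=NULL -> NULL
  - ticket 5 (Wrong total): blocked_by=4 -> Crash on save
  - ticket 6 (Null pointer): blocked_by=3 -> Timeout error
  - ticket 7 (Stale cache): blocked_by=NULL -> NULL

SQL:
SELECT a.title AS item, b.title AS blocked_by
FROM tickets a
LEFT JOIN tickets b ON a.blocked_by = b.id

Result:
item          | blocked_by   
--------------+--------------
Login fails   | NULL         
Memory leak   | Login fails  
Timeout error | Memory leak  
Crash on save | NULL         
Wrong total   | Crash on save
Null pointer  | Timeout error
Stale cache   | NULL         


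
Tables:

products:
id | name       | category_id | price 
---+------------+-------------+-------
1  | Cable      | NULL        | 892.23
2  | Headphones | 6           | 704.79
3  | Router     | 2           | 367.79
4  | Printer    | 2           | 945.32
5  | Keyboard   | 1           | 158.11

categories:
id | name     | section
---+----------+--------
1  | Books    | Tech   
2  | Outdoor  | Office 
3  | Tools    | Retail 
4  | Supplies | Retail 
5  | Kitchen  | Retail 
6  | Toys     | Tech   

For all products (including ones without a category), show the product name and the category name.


LEFT JOIN keeps every row from products (the left table); where category_id has no match in categories, the category columns become NULL. Walk through each product:
  - product 1 (Cable): category_id=NULL, no match -> kept with NULL
  - product 2 (Headphones): category_id=6 -> matches Toys
  - product 3 (Router): category_id=2 -> matches Outdoor
  - product 4 (Printer): category_id=2 -> matches Outdoor
  - product 5 (Keyboard): category_id=1 -> matches Books
All 5 rows appear; 1 has NULL category.

SQL:
SELECT a.name, b.name AS category
FROM products a
LEFT JOIN categories b ON a.category_id = b.id

Result:
name       | category
-----------+---------
Cable      | NULL    
Headphones | Toys    
Router     | Outdoor 
Printer    | Outdoor 
Keyboard   | Books   
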